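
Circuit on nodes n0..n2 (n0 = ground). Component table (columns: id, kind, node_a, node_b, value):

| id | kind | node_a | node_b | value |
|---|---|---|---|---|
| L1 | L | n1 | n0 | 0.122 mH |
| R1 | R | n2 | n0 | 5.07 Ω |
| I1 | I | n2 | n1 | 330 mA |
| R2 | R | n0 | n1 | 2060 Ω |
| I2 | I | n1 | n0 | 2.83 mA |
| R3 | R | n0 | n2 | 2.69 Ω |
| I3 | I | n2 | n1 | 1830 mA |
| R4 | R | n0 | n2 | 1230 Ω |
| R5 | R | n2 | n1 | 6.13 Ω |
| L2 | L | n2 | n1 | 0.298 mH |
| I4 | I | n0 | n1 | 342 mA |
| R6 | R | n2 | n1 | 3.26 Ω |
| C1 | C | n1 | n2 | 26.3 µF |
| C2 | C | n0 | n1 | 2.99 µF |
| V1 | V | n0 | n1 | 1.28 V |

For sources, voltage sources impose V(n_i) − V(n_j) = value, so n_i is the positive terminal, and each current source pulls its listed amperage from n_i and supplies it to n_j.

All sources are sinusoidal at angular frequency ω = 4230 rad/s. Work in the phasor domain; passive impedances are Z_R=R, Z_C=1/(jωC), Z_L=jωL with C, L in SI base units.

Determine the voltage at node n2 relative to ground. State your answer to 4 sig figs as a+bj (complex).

Apply KCL at each of the 2 non-ground nodes and solve the resulting linear system.
Node n1: branches {L1, I1, R2, I2, I3, R5, L2, I4, R6, C1, C2, V1} → V_1 = -1.280+0.000j
Node n2: branches {R1, I1, R3, I3, R4, R5, L2, R6, C1} → V_2 = -2.242-0.6311j
Source currents: i(V1)=-1.617+2.105j

-2.242-0.6311j V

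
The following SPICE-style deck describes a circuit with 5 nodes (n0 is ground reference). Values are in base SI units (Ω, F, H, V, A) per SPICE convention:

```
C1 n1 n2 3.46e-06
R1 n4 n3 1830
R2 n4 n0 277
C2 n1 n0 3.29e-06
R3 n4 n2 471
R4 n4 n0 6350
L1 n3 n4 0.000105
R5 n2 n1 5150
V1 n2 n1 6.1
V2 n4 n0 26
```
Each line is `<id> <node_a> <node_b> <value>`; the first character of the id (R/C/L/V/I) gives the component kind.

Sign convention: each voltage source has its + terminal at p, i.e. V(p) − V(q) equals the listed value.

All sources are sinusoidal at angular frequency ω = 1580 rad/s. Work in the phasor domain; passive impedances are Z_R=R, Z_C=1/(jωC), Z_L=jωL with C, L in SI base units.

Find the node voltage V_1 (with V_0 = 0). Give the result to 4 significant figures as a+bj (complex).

Element admittances at ω=1580 rad/s:
  Y(C1) = 0.000+0.005467j S between n1,n2
  Y(R1) = 0.0005464+0.000j S between n4,n3
  Y(R2) = 0.003610+0.000j S between n4,n0
  Y(C2) = 0.000+0.005198j S between n1,n0
  Y(R3) = 0.002123+0.000j S between n4,n2
  Y(R4) = 0.0001575+0.000j S between n4,n0
  Y(L1) = 0.000-6.028j S between n3,n4
  Y(R5) = 0.0001942+0.000j S between n2,n1
  V1: constraint V(n2)−V(n1) = 6.1
  V2: constraint V(n4)−V(n0) = 26
Assemble and solve the 6×6 MNA system:
  V(n1)=2.845-6.966j  V(n2)=8.945-6.966j  V(n3)=26.00+0.000j  V(n4)=26.00+0.000j
  i(V1)=0.03503-0.01856j  i(V2)=-0.1342-0.01479j

2.845-6.966j V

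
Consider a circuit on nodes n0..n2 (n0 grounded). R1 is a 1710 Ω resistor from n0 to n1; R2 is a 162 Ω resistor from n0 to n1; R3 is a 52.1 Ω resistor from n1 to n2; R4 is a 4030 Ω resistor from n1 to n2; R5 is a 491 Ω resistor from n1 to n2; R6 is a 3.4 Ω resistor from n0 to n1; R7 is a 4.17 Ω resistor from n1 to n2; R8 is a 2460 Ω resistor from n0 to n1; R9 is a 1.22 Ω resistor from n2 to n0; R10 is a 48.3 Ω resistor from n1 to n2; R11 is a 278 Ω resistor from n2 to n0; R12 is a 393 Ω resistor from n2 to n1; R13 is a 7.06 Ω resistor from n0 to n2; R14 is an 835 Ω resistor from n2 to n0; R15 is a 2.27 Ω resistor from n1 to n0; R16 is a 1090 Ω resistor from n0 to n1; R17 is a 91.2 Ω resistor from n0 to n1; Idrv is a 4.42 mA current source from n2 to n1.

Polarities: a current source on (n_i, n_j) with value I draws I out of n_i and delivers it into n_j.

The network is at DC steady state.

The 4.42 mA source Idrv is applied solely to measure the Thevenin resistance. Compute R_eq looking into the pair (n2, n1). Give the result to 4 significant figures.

MNA unknowns: 2 node voltages V₁..V_2
R1: Y=0.0005848 on G[0,1]
R2: Y=0.006173 on G[0,1]
R3: Y=0.01919 on G[1,2]
R4: Y=0.0002481 on G[1,2]
R5: Y=0.002037 on G[1,2]
R6: Y=0.2941 on G[0,1]
R7: Y=0.2398 on G[1,2]
R8: Y=0.0004065 on G[0,1]
R9: Y=0.8197 on G[2,0]
R10: Y=0.02070 on G[1,2]
R11: Y=0.003597 on G[2,0]
R12: Y=0.002545 on G[2,1]
R13: Y=0.1416 on G[0,2]
R14: Y=0.001198 on G[2,0]
R15: Y=0.4405 on G[1,0]
R16: Y=0.0009174 on G[0,1]
R17: Y=0.01096 on G[0,1]
Idrv: z[2]−=0.00442, z[1]+=0.00442
solve → V1=0.003507, V2=-0.002736

R_eq = 1.413 Ω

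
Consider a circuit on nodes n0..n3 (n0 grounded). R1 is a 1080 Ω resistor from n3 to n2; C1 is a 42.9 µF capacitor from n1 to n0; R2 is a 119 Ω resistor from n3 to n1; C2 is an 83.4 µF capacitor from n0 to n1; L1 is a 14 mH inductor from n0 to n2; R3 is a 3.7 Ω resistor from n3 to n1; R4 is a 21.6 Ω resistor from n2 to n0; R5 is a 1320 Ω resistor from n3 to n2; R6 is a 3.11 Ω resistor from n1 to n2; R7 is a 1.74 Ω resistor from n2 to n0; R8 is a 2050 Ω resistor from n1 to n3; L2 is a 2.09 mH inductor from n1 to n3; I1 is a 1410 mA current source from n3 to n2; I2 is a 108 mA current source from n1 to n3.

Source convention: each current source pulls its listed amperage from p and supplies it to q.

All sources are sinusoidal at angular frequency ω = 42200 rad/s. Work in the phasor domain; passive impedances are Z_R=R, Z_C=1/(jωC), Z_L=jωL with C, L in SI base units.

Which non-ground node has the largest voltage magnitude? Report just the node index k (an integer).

MNA unknowns: 3 node voltages V₁..V_3
R1: Y=0.0009259+0.000j on G[3,2]
C1: Y=0.000+1.810j on G[1,0]
R2: Y=0.008403+0.000j on G[3,1]
C2: Y=0.000+3.519j on G[0,1]
L1: Y=0.000-0.001693j on G[0,2]
R3: Y=0.2703+0.000j on G[3,1]
R4: Y=0.04630+0.000j on G[2,0]
R5: Y=0.0007576+0.000j on G[3,2]
R6: Y=0.3215+0.000j on G[1,2]
R7: Y=0.5747+0.000j on G[2,0]
R8: Y=0.0004878+0.000j on G[1,3]
L2: Y=0.000-0.01134j on G[1,3]
I1: z[3]−=1.41, z[2]+=1.41
I2: z[1]−=0.108, z[3]+=0.108
solve → V1=-0.006691+0.1728j, V2=1.483+0.06147j, V3=-4.626-0.01440j

3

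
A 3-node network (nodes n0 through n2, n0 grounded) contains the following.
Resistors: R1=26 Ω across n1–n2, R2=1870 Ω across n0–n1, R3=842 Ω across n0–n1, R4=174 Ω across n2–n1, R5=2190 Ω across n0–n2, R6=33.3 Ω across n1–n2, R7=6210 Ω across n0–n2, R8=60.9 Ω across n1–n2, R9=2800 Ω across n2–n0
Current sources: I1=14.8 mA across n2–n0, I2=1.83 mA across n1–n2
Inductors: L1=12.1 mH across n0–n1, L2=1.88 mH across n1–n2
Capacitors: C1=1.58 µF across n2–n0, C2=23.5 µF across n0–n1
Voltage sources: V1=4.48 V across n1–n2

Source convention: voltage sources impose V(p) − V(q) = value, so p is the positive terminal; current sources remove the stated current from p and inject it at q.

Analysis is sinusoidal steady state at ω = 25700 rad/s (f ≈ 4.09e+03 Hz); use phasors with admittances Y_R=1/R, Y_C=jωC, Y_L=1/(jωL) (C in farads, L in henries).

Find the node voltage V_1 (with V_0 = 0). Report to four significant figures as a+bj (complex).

0.2836+0.01746j V

Element admittances at ω=25700 rad/s:
  Y(R1) = 0.03846+0.000j S between n1,n2
  I1: injects 0.0148 A into n0 (from n2)
  Y(L1) = 0.000-0.003216j S between n0,n1
  I2: injects 0.00183 A into n2 (from n1)
  Y(R2) = 0.0005348+0.000j S between n0,n1
  Y(C1) = 0.000+0.04061j S between n2,n0
  Y(R3) = 0.001188+0.000j S between n0,n1
  Y(L2) = 0.000-0.02070j S between n1,n2
  Y(R4) = 0.005747+0.000j S between n2,n1
  Y(R5) = 0.0004566+0.000j S between n0,n2
  Y(R6) = 0.03003+0.000j S between n1,n2
  Y(R7) = 0.0001610+0.000j S between n0,n2
  Y(C2) = 0.000+0.6039j S between n0,n1
  Y(R8) = 0.01642+0.000j S between n1,n2
  Y(R9) = 0.0003571+0.000j S between n2,n0
  V1: constraint V(n1)−V(n2) = 4.48
Assemble and solve the 3×3 MNA system:
  V(n1)=0.2836+0.01746j  V(n2)=-4.196+0.01746j
  i(V1)=-0.3980-0.07766j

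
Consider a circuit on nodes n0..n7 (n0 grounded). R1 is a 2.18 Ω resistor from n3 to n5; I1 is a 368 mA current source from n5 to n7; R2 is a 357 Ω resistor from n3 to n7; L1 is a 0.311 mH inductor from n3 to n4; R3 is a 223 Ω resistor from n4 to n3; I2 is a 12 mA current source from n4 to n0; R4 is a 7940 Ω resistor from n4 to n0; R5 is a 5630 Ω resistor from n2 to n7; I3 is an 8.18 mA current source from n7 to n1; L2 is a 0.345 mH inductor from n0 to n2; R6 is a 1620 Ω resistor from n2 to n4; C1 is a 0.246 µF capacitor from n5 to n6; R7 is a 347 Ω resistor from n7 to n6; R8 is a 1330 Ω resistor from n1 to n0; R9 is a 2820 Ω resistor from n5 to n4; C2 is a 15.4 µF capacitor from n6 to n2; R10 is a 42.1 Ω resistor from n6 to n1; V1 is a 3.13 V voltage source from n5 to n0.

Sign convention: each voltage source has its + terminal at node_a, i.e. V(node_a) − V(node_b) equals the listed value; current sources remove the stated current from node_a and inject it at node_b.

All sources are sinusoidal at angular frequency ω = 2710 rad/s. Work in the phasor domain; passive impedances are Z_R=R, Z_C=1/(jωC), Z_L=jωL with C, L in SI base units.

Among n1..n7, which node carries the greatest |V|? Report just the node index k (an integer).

Apply KCL at each of the 7 non-ground nodes and solve the resulting linear system.
Node n1: branches {I3, R8, R10} → V_1 = 0.5863-4.144j
Node n2: branches {R5, L2, R6, C2} → V_2 = -0.01005+0.1866j
Node n3: branches {R1, R2, L1, R3} → V_3 = 3.463-0.01245j
Node n4: branches {L1, R3, I2, R4, R6, R9} → V_4 = 3.462-0.02484j
Node n5: branches {R1, I1, C1, R9, V1} → V_5 = 3.130+0.000j
Node n6: branches {C1, R7, C2, R10} → V_6 = 0.2605-4.275j
Node n7: branches {I1, R2, R5, I3, R7} → V_7 = 63.18-2.103j
Source currents: i(V1)=-0.2125-0.007634j

7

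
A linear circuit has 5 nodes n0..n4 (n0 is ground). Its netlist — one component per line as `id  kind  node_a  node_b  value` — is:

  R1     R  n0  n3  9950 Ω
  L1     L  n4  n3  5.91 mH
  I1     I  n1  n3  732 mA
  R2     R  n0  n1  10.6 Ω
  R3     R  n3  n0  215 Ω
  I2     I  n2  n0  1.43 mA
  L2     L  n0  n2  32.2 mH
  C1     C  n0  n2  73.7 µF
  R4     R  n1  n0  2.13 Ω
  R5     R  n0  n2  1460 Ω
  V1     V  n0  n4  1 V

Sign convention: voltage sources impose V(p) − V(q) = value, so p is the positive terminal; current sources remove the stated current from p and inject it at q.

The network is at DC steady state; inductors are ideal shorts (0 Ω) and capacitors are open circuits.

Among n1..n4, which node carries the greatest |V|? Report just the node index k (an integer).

1

Element admittances at DC:
  Y(R1) = 0.0001005 S between n0,n3
  L1: short n4↔n3 (DC inductor)
  I1: injects 0.732 A into n3 (from n1)
  Y(R2) = 0.09434 S between n0,n1
  Y(R3) = 0.004651 S between n3,n0
  I2: injects 0.00143 A into n0 (from n2)
  L2: short n0↔n2 (DC inductor)
  Y(C1) = 0.000 S between n0,n2
  Y(R4) = 0.4695 S between n1,n0
  Y(R5) = 0.0006849 S between n0,n2
  V1: constraint V(n0)−V(n4) = 1
Assemble and solve the 7×7 MNA system:
  V(n1)=-1.298  V(n2)=0.000  V(n3)=-1.000  V(n4)=-1.000
  i(L1)=-0.7368  i(L2)=0.001430  i(V1)=-0.7368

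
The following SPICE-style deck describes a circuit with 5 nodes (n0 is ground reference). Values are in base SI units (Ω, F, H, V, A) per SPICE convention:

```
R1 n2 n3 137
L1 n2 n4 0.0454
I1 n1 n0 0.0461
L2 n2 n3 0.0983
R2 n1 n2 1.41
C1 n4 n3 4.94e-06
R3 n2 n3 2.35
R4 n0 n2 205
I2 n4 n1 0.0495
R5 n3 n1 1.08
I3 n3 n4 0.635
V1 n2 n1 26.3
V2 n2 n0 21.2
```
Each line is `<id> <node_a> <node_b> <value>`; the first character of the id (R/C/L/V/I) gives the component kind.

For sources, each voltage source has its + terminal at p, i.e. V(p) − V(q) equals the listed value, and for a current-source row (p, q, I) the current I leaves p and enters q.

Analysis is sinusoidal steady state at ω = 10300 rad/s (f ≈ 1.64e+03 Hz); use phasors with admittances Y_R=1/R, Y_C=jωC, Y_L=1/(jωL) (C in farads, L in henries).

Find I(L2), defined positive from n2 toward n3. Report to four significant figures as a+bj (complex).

4.199e-05-0.01772j A

Element admittances at ω=10300 rad/s:
  Y(R1) = 0.007299+0.000j S between n2,n3
  Y(L1) = 0.000-0.002138j S between n2,n4
  I1: injects 0.0461 A into n0 (from n1)
  Y(L2) = 0.000-0.0009877j S between n2,n3
  Y(R2) = 0.7092+0.000j S between n1,n2
  Y(C1) = 0.000+0.05088j S between n4,n3
  Y(R3) = 0.4255+0.000j S between n2,n3
  Y(R4) = 0.004878+0.000j S between n0,n2
  I2: injects 0.0495 A into n1 (from n4)
  Y(R5) = 0.9259+0.000j S between n3,n1
  I3: injects 0.635 A into n4 (from n3)
  V1: constraint V(n2)−V(n1) = 26.3
  V2: constraint V(n2)−V(n0) = 21.2
Assemble and solve the 6×6 MNA system:
  V(n1)=-5.100+0.000j  V(n2)=21.20+0.000j  V(n3)=3.260-0.04251j  V(n4)=2.473-12.06j
  i(V1)=-26.40+0.03936j  i(V2)=-0.1495+0.000j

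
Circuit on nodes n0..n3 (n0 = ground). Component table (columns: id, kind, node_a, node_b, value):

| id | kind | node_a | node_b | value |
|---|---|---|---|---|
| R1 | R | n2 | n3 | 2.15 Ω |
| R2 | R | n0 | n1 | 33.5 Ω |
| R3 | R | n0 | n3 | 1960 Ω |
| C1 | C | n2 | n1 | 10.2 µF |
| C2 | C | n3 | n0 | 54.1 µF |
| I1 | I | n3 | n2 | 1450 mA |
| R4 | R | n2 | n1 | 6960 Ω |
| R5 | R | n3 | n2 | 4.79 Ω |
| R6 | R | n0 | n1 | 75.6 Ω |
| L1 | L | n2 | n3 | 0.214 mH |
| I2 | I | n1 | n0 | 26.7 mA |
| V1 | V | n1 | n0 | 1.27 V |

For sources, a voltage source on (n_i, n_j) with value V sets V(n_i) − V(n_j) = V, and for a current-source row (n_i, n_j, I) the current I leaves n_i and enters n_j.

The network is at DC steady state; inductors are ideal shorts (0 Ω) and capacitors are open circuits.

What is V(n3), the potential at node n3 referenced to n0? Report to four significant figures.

Apply KCL at each of the 3 non-ground nodes and solve the resulting linear system.
Node n1: branches {R2, C1, R4, R6, I2, V1} → V_1 = 1.270
Node n2: branches {R1, C1, I1, R4, R5, L1} → V_2 = 0.2791
Node n3: branches {R1, R3, C2, I1, R5, L1} → V_3 = 0.2791
Source currents: i(L1)=1.450, i(V1)=-0.08155

0.2791 V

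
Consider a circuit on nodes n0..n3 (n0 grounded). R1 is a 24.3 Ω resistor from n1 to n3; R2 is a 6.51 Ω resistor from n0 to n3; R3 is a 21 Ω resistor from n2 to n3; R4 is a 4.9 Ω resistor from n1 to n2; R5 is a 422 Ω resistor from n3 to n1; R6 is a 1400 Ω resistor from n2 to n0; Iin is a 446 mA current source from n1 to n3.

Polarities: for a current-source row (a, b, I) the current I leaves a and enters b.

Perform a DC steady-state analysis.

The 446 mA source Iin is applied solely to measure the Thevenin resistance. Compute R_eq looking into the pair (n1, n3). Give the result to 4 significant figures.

R_eq = 12.11 Ω

MNA unknowns: 3 node voltages V₁..V_3
R1: Y=0.04115 on G[1,3]
R2: Y=0.1536 on G[0,3]
R3: Y=0.04762 on G[2,3]
R4: Y=0.2041 on G[1,2]
R5: Y=0.002370 on G[3,1]
R6: Y=0.0007143 on G[2,0]
Iin: z[1]−=0.446, z[3]+=0.446
solve → V1=-5.379, V2=-4.346, V3=0.02021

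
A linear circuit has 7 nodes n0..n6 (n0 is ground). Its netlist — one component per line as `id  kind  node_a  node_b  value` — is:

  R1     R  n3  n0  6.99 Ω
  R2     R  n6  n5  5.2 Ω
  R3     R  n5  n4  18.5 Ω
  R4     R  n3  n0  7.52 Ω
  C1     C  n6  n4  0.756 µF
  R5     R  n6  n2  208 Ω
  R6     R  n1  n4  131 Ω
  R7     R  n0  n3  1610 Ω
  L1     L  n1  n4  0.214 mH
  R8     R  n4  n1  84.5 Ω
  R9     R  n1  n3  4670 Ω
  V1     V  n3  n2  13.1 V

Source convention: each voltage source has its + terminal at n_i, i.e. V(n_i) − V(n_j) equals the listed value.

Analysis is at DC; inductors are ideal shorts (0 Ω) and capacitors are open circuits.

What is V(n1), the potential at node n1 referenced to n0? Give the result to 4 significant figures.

Apply KCL at each of the 6 non-ground nodes and solve the resulting linear system.
Node n1: branches {R6, L1, R8, R9} → V_1 = -12.48
Node n2: branches {R5, V1} → V_2 = -13.10
Node n3: branches {R1, R4, R7, R9, V1} → V_3 = 0.000
Node n4: branches {R3, C1, R6, L1, R8} → V_4 = -12.48
Node n5: branches {R2, R3} → V_5 = -12.53
Node n6: branches {R2, C1, R5} → V_6 = -12.54
Source currents: i(L1)=0.002673, i(V1)=-0.002673

-12.48 V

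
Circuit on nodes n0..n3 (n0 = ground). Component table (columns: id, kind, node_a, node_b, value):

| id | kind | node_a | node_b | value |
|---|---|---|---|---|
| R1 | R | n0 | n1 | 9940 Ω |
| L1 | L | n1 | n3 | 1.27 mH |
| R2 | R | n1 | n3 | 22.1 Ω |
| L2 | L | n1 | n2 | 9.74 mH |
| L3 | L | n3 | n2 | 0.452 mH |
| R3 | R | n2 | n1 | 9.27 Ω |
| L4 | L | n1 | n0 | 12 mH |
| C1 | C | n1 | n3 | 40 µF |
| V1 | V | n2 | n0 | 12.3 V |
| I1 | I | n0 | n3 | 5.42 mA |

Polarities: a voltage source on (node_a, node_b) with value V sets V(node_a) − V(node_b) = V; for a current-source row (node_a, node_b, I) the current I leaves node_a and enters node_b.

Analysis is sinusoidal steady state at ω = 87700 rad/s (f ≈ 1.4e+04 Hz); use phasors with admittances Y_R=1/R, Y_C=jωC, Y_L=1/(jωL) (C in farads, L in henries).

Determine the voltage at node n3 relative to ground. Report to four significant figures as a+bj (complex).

Element admittances at ω=87700 rad/s:
  Y(R1) = 0.0001006+0.000j S between n0,n1
  Y(L1) = 0.000-0.008978j S between n1,n3
  Y(R2) = 0.04525+0.000j S between n1,n3
  Y(L2) = 0.000-0.001171j S between n1,n2
  Y(L3) = 0.000-0.02523j S between n3,n2
  Y(R3) = 0.1079+0.000j S between n2,n1
  Y(L4) = 0.000-0.0009502j S between n1,n0
  Y(C1) = 0.000+3.508j S between n1,n3
  V1: constraint V(n2)−V(n0) = 12.3
  I1: injects 0.00542 A into n3 (from n0)
Assemble and solve the 4×4 MNA system:
  V(n1)=12.31+0.1110j  V(n2)=12.30+0.000j  V(n3)=12.31+0.1102j
  i(V1)=0.004076+0.01169j

12.31+0.1102j V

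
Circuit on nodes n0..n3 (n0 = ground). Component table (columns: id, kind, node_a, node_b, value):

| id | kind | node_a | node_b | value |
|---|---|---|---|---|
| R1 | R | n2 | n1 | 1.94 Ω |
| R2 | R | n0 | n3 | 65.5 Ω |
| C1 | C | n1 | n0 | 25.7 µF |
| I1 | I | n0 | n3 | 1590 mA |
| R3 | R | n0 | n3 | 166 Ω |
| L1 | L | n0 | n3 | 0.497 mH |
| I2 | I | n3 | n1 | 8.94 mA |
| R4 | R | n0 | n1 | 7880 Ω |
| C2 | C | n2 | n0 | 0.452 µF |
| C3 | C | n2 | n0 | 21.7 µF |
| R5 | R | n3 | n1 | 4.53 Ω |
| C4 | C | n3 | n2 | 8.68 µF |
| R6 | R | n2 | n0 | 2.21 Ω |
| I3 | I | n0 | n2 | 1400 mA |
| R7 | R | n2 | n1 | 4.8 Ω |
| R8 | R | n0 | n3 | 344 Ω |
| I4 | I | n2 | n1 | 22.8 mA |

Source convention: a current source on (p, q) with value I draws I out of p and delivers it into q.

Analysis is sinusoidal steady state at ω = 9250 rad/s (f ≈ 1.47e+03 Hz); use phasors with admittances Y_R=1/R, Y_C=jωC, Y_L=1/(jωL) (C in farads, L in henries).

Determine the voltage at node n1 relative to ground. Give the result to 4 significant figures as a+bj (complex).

4.358-0.2218j V

Element admittances at ω=9250 rad/s:
  Y(R1) = 0.5155+0.000j S between n2,n1
  Y(R2) = 0.01527+0.000j S between n0,n3
  Y(C1) = 0.000+0.2377j S between n1,n0
  I1: injects 1.59 A into n3 (from n0)
  Y(R3) = 0.006024+0.000j S between n0,n3
  Y(L1) = 0.000-0.2175j S between n0,n3
  I2: injects 0.00894 A into n1 (from n3)
  Y(R4) = 0.0001269+0.000j S between n0,n1
  Y(C2) = 0.000+0.004181j S between n2,n0
  Y(C3) = 0.000+0.2007j S between n2,n0
  Y(R5) = 0.2208+0.000j S between n3,n1
  Y(C4) = 0.000+0.08029j S between n3,n2
  Y(R6) = 0.4525+0.000j S between n2,n0
  I3: injects 1.4 A into n2 (from n0)
  Y(R7) = 0.2083+0.000j S between n2,n1
  Y(R8) = 0.002907+0.000j S between n0,n3
  I4: injects 0.0228 A into n1 (from n2)
Assemble and solve the 3×3 MNA system:
  V(n1)=4.358-0.2218j  V(n2)=3.392-0.4387j  V(n3)=7.623+5.183j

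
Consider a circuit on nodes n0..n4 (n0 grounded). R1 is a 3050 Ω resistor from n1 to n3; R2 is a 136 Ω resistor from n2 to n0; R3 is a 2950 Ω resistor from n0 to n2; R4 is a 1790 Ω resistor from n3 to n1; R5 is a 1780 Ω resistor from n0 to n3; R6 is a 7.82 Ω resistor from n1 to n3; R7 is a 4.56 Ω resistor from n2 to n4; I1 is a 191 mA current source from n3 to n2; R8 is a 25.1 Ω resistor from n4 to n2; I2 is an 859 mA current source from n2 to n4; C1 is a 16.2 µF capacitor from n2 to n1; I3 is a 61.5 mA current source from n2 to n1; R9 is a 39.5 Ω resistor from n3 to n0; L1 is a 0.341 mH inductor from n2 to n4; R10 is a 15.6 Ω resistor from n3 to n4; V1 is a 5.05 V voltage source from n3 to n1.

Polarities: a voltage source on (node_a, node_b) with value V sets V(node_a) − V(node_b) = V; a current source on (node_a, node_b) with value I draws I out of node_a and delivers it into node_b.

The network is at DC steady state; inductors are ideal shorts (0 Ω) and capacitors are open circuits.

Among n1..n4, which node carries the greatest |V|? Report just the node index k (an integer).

Apply KCL at each of the 4 non-ground nodes and solve the resulting linear system.
Node n1: branches {R1, R4, R6, C1, I3, V1} → V_1 = -5.474
Node n2: branches {R2, R3, R7, I1, R8, I2, C1, I3, L1} → V_2 = 1.425
Node n3: branches {R1, R4, R5, R6, I1, R9, R10, V1} → V_3 = -0.4237
Node n4: branches {R7, R8, I2, L1, R10} → V_4 = 1.425
Source currents: i(L1)=-0.7405, i(V1)=-0.7118

1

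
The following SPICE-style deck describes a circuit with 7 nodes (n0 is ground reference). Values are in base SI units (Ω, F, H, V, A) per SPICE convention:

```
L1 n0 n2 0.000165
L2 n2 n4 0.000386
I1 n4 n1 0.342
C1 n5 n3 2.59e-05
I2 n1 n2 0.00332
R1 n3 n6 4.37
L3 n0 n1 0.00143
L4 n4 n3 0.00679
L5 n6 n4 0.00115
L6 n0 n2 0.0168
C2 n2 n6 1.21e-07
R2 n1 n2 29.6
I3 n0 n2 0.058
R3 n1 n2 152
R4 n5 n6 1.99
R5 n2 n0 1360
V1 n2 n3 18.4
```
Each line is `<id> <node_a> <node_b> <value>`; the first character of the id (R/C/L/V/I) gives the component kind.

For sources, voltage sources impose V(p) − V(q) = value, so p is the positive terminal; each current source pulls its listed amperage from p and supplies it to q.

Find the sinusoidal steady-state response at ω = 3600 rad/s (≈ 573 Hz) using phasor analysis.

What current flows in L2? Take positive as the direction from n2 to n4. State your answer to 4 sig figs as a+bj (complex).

2.233-3.040j A

MNA unknowns: 6 node voltages V₁..V_6 plus 1 source current (V1)
L1: Y=0.000-1.684j on G[0,2]
L2: Y=0.000-0.7196j on G[2,4]
I1: z[4]−=0.342, z[1]+=0.342
C1: Y=0.000+0.09324j on G[5,3]
I2: z[1]−=0.00332, z[2]+=0.00332
R1: Y=0.2288+0.000j on G[3,6]
L3: Y=0.000-0.1943j on G[0,1]
L4: Y=0.000-0.04091j on G[4,3]
L5: Y=0.000-0.2415j on G[6,4]
L6: Y=0.000-0.01653j on G[0,2]
C2: Y=0.000+0.0004356j on G[2,6]
R2: Y=0.03378+0.000j on G[1,2]
I3: z[0]−=0.058, z[2]+=0.058
R3: Y=0.006579+0.000j on G[1,2]
R4: Y=0.5025+0.000j on G[5,6]
R5: Y=0.0007353+0.000j on G[2,0]
V1: row V2−V3=18.4, i_V1 at 2,3
solve → V1=0.3764+1.656j, V2=-0.04308-0.1551j, V3=-18.44-0.1551j, V4=-4.267-3.258j, V5=-16.64-11.95j, V6=-14.45-11.61j
aux → i_V1=-1.886+3.034j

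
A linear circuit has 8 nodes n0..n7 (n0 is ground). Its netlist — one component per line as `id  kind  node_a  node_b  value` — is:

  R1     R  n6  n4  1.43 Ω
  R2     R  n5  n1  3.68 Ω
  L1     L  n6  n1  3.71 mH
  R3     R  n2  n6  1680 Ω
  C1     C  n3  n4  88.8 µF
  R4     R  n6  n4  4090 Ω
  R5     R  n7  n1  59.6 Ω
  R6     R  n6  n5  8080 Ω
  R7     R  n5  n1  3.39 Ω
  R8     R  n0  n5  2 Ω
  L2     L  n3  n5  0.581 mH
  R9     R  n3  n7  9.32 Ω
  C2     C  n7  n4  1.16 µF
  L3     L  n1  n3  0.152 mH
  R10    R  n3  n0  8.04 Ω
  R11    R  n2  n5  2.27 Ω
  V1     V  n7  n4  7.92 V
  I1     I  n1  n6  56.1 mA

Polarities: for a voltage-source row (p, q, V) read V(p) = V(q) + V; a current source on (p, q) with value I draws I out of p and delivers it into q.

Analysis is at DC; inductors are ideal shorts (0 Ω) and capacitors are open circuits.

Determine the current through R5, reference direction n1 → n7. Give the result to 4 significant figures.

Element admittances at DC:
  Y(R1) = 0.6993 S between n6,n4
  Y(R2) = 0.2717 S between n5,n1
  L1: short n6↔n1 (DC inductor)
  Y(R3) = 0.0005952 S between n2,n6
  Y(C1) = 0.000 S between n3,n4
  Y(R4) = 0.0002445 S between n6,n4
  Y(R5) = 0.01678 S between n7,n1
  Y(R6) = 0.0001238 S between n6,n5
  Y(R7) = 0.2950 S between n5,n1
  Y(R8) = 0.5000 S between n0,n5
  L2: short n3↔n5 (DC inductor)
  Y(R9) = 0.1073 S between n3,n7
  Y(C2) = 0.000 S between n7,n4
  L3: short n1↔n3 (DC inductor)
  Y(R10) = 0.1244 S between n3,n0
  Y(R11) = 0.4405 S between n2,n5
  V1: constraint V(n7)−V(n4) = 7.92
  I1: injects 0.0561 A into n6 (from n1)
Assemble and solve the 11×11 MNA system:
  V(n1)=0.000  V(n2)=0.000  V(n3)=0.000  V(n4)=-1.193  V(n5)=0.000  V(n6)=0.000  V(n7)=6.727
  i(L1)=-0.7785  i(L2)=0.000  i(L3)=-0.7218  i(V1)=-0.8346

-0.1129 A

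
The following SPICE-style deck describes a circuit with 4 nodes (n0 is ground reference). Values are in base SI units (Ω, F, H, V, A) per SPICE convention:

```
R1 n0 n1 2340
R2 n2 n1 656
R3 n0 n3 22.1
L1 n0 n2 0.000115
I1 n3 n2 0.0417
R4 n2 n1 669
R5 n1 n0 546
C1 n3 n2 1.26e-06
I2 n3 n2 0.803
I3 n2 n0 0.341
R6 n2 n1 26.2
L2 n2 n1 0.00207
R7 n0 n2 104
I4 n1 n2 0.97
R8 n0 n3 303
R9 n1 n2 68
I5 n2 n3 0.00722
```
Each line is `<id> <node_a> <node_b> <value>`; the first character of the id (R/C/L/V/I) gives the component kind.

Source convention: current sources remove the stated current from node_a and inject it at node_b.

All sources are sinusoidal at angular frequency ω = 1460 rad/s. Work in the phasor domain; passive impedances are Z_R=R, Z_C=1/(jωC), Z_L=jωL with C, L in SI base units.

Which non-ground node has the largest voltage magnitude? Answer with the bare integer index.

3

MNA unknowns: 3 node voltages V₁..V_3
R1: Y=0.0004274+0.000j on G[0,1]
R2: Y=0.001524+0.000j on G[2,1]
R3: Y=0.04525+0.000j on G[0,3]
L1: Y=0.000-5.956j on G[0,2]
I1: z[3]−=0.0417, z[2]+=0.0417
R4: Y=0.001495+0.000j on G[2,1]
R5: Y=0.001832+0.000j on G[1,0]
C1: Y=0.000+0.001840j on G[3,2]
I2: z[3]−=0.803, z[2]+=0.803
I3: z[2]−=0.341, z[0]+=0.341
R6: Y=0.03817+0.000j on G[2,1]
L2: Y=0.000-0.3309j on G[2,1]
R7: Y=0.009615+0.000j on G[0,2]
I4: z[1]−=0.97, z[2]+=0.97
R8: Y=0.003300+0.000j on G[0,3]
R9: Y=0.01471+0.000j on G[1,2]
I5: z[2]−=0.00722, z[3]+=0.00722
solve → V1=-0.4948-2.760j, V2=0.004410+0.08336j, V3=-17.23+0.6530j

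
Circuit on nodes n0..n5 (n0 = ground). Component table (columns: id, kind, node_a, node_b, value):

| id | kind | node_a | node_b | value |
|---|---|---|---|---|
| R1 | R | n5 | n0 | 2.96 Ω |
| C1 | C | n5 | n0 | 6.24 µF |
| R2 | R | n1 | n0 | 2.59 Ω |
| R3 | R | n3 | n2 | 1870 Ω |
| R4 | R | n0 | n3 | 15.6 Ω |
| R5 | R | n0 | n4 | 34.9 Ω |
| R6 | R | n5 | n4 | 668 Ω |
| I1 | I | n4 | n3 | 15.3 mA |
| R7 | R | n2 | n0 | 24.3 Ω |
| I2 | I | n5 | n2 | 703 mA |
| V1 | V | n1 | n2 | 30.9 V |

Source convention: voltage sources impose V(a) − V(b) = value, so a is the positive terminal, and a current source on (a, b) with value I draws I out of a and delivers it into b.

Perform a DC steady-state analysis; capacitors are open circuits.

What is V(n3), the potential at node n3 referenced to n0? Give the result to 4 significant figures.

0.01957 V

Apply KCL at each of the 5 non-ground nodes and solve the resulting linear system.
Node n1: branches {R2, V1} → V_1 = 4.655
Node n2: branches {R3, R7, I2, V1} → V_2 = -26.25
Node n3: branches {R3, R4, I1} → V_3 = 0.01957
Node n4: branches {R5, R6, I1} → V_4 = -0.6105
Node n5: branches {R1, C1, R6, I2} → V_5 = -2.074
Source currents: i(V1)=-1.797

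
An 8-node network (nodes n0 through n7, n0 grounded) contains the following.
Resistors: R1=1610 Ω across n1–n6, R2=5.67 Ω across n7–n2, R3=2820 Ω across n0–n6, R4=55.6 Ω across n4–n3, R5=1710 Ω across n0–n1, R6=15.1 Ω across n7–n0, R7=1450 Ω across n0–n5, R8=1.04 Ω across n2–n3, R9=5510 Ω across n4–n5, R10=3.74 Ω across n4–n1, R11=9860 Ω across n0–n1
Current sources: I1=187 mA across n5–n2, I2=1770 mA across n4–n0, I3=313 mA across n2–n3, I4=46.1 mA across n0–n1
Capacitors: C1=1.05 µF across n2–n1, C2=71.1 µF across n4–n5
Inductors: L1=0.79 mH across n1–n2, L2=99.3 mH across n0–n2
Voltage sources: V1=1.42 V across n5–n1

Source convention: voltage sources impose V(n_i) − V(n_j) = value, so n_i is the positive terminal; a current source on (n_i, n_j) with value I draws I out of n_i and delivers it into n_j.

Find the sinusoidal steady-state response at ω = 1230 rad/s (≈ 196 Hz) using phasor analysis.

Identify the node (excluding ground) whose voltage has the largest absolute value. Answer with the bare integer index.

Apply KCL at each of the 7 non-ground nodes and solve the resulting linear system.
Node n1: branches {R1, C1, L1, R5, I4, R10, R11, V1} → V_1 = -33.77-7.210j
Node n2: branches {I1, R2, C1, L1, I3, L2, R8} → V_2 = -33.77-5.502j
Node n3: branches {R4, I3, R8} → V_3 = -33.55-5.493j
Node n4: branches {C2, R4, I2, R9, R10} → V_4 = -39.27-4.982j
Node n5: branches {I1, C2, R7, R9, V1} → V_5 = -32.35-7.210j
Node n6: branches {R1, R3} → V_6 = -21.50-4.589j
Node n7: branches {R2, R6} → V_7 = -24.55-4.000j
Source currents: i(V1)=-0.3608-0.5999j

4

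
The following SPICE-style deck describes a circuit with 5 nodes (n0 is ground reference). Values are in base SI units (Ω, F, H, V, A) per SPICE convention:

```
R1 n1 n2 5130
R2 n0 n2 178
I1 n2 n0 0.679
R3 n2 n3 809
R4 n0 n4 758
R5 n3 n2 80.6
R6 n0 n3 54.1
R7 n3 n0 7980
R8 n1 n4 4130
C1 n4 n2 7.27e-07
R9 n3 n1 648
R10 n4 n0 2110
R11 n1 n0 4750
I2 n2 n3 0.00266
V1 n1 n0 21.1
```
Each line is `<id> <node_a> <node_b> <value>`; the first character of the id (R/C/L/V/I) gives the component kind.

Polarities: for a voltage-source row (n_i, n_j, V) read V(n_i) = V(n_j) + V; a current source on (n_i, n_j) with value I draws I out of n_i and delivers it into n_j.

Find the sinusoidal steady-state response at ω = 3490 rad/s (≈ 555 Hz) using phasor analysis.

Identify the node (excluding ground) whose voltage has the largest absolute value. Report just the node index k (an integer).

Element admittances at ω=3490 rad/s:
  Y(R1) = 0.0001949+0.000j S between n1,n2
  Y(R2) = 0.005618+0.000j S between n0,n2
  I1: injects 0.679 A into n0 (from n2)
  Y(R3) = 0.001236+0.000j S between n2,n3
  Y(R4) = 0.001319+0.000j S between n0,n4
  Y(R5) = 0.01241+0.000j S between n3,n2
  Y(R6) = 0.01848+0.000j S between n0,n3
  Y(R7) = 0.0001253+0.000j S between n3,n0
  Y(R8) = 0.0002421+0.000j S between n1,n4
  Y(C1) = 0.000+0.002537j S between n4,n2
  Y(R9) = 0.001543+0.000j S between n3,n1
  Y(R10) = 0.0004739+0.000j S between n4,n0
  Y(R11) = 0.0002105+0.000j S between n1,n0
  I2: injects 0.00266 A into n3 (from n2)
  V1: constraint V(n1)−V(n0) = 21.1
Assemble and solve the 5×5 MNA system:
  V(n1)=21.10+0.000j  V(n2)=-43.28+2.995j  V(n3)=-16.43+1.209j  V(n4)=-26.81-20.53j
  i(V1)=-0.08651-0.002520j

2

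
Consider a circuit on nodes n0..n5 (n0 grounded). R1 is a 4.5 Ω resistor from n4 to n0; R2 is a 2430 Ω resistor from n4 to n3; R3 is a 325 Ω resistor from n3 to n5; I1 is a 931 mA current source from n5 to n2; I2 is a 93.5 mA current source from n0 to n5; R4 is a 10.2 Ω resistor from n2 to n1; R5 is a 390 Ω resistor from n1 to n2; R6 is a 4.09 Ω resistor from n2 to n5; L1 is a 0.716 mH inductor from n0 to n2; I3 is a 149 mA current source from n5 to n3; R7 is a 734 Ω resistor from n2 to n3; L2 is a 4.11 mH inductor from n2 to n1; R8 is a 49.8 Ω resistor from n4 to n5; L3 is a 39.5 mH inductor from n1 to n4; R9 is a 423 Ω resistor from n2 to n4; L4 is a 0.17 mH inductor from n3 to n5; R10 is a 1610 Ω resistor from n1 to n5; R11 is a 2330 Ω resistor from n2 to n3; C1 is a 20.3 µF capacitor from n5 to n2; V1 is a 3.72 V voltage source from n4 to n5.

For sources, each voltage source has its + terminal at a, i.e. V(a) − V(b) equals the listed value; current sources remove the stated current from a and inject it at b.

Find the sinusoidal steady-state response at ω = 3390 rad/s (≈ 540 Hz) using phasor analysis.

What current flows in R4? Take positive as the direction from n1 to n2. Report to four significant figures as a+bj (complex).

0.001202+0.0005075j A

Apply KCL at each of the 5 non-ground nodes and solve the resulting linear system.
Node n1: branches {R4, R5, L2, L3, R10} → V_1 = 0.3019+0.02018j
Node n2: branches {I1, R4, R5, R6, L1, R7, L2, R9, R11, C1} → V_2 = 0.2896+0.01501j
Node n3: branches {R2, R3, I3, R7, L4, R11} → V_3 = -3.326+0.6274j
Node n4: branches {R1, R2, R8, L3, R9, V1} → V_4 = 0.3929+0.5369j
Node n5: branches {R3, I1, I2, R6, I3, R8, L4, R10, C1, V1} → V_5 = -3.327+0.5369j
Source currents: i(V1)=-0.1676-0.1198j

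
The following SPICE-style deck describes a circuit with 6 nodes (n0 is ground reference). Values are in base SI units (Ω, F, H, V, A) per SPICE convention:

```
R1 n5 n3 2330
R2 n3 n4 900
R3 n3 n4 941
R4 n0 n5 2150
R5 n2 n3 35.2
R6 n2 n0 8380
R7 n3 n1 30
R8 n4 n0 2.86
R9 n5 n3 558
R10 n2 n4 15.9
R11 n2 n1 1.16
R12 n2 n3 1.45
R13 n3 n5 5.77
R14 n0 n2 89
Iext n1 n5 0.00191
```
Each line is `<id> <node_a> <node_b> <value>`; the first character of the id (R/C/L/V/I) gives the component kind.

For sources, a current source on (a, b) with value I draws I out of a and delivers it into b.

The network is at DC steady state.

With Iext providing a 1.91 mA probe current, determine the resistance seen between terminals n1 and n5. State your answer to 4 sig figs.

Apply KCL at each of the 5 non-ground nodes and solve the resulting linear system.
Node n1: branches {R7, R11, Iext} → V_1 = -0.002202
Node n2: branches {R5, R6, R10, R11, R12, R14} → V_2 = -0.0001596
Node n3: branches {R1, R2, R3, R5, R7, R9, R12, R13} → V_3 = 0.002277
Node n4: branches {R2, R3, R8, R10} → V_4 = -1.227e-05
Node n5: branches {R1, R4, R9, R13, Iext} → V_5 = 0.01312

R_eq = 8.024 Ω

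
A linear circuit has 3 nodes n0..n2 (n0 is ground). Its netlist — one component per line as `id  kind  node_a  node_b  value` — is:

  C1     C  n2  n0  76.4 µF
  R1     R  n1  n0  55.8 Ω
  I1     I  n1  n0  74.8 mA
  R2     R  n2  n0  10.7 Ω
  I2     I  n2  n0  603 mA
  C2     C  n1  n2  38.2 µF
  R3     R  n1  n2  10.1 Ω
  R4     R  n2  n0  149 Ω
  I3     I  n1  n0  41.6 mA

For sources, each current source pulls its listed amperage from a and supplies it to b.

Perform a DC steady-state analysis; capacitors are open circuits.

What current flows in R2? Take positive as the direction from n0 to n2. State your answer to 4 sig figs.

Apply KCL at each of the 2 non-ground nodes and solve the resulting linear system.
Node n1: branches {R1, I1, C2, R3, I3} → V_1 = -6.146
Node n2: branches {C1, R2, I2, C2, R3, R4} → V_2 = -6.082

0.5684 A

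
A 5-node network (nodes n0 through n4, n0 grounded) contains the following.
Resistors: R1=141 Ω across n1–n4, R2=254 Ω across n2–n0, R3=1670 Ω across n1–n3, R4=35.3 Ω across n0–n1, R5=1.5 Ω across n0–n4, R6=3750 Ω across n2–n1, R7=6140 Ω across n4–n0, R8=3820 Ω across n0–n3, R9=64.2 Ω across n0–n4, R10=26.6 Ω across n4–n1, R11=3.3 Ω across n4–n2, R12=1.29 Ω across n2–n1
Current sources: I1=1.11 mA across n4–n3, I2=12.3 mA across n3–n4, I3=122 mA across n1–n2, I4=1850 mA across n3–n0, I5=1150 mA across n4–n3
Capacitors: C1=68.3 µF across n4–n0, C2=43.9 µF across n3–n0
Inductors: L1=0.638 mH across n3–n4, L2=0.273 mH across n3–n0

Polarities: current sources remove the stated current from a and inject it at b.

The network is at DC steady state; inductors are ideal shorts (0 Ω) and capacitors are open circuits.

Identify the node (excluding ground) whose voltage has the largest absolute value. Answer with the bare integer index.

Element admittances at DC:
  Y(R1) = 0.007092 S between n1,n4
  I1: injects 0.00111 A into n3 (from n4)
  I2: injects 0.0123 A into n4 (from n3)
  Y(R2) = 0.003937 S between n2,n0
  Y(R3) = 0.0005988 S between n1,n3
  Y(R4) = 0.02833 S between n0,n1
  Y(R5) = 0.6667 S between n0,n4
  Y(C1) = 0.000 S between n4,n0
  Y(R6) = 0.0002667 S between n2,n1
  L1: short n3↔n4 (DC inductor)
  Y(R7) = 0.0001629 S between n4,n0
  Y(R8) = 0.0002618 S between n0,n3
  L2: short n3↔n0 (DC inductor)
  I3: injects 0.122 A into n2 (from n1)
  Y(C2) = 0.000 S between n3,n0
  Y(R9) = 0.01558 S between n0,n4
  I4: injects 1.85 A into n0 (from n3)
  Y(R10) = 0.03759 S between n4,n1
  Y(R11) = 0.3030 S between n4,n2
  Y(R12) = 0.7752 S between n2,n1
  I5: injects 1.15 A into n3 (from n4)
Assemble and solve the 6×6 MNA system:
  V(n1)=-0.1179  V(n2)=0.02827  V(n3)=0.000  V(n4)=0.000
  i(L1)=1.136  i(L2)=-1.847

1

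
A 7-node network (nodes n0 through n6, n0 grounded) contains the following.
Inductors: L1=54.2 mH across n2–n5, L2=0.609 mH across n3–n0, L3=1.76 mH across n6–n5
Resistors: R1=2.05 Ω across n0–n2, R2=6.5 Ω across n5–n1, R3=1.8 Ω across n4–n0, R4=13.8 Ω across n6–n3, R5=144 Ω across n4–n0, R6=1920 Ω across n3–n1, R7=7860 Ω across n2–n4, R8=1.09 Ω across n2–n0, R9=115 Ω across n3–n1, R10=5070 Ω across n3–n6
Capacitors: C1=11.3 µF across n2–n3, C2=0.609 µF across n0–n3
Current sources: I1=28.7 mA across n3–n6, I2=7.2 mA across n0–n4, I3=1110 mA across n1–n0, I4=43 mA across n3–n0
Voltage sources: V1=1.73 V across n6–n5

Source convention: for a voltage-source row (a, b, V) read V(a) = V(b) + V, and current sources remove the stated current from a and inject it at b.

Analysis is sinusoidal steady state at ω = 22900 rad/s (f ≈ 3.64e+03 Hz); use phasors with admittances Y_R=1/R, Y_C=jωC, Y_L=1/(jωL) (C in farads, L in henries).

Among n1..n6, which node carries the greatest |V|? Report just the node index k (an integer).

1

Apply KCL at each of the 6 non-ground nodes and solve the resulting linear system.
Node n1: branches {R2, R6, I3, R9} → V_1 = -21.54+5.548j
Node n2: branches {L1, R1, C1, R7, R8} → V_2 = -1.054-0.05815j
Node n3: branches {C1, I1, R4, R6, L2, C2, I4, R9, R10} → V_3 = -1.415+5.684j
Node n4: branches {R3, R5, I2, R7} → V_4 = 0.01256-1.315e-05j
Node n5: branches {L1, R2, L3, V1} → V_5 = -15.54+5.540j
Node n6: branches {I1, R4, L3, R10, V1} → V_6 = -13.81+5.540j
Source currents: i(V1)=0.9290+0.05334j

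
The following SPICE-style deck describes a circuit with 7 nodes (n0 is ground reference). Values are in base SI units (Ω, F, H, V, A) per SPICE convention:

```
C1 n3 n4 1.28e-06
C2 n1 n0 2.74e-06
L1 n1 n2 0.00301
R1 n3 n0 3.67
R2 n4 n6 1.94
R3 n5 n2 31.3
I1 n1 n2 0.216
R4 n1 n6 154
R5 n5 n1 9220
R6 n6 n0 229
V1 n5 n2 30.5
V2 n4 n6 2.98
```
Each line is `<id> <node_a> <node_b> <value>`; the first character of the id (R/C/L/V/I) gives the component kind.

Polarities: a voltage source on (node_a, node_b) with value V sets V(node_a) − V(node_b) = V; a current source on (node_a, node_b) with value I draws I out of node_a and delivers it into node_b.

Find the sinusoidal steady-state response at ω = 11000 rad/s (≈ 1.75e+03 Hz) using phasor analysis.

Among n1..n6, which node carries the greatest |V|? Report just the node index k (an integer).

5

Element admittances at ω=11000 rad/s:
  Y(C1) = 0.000+0.01408j S between n3,n4
  Y(C2) = 0.000+0.03014j S between n1,n0
  Y(L1) = 0.000-0.03020j S between n1,n2
  Y(R1) = 0.2725+0.000j S between n3,n0
  Y(R2) = 0.5155+0.000j S between n4,n6
  Y(R3) = 0.03195+0.000j S between n5,n2
  I1: injects 0.216 A into n2 (from n1)
  Y(R4) = 0.006494+0.000j S between n1,n6
  Y(R5) = 0.0001085+0.000j S between n5,n1
  Y(R6) = 0.004367+0.000j S between n6,n0
  V1: constraint V(n5)−V(n2) = 30.5
  V2: constraint V(n4)−V(n6) = 2.98
Assemble and solve the 8×8 MNA system:
  V(n1)=-0.3299+0.3241j  V(n2)=-0.3046+7.366j  V(n3)=0.06525+0.05583j  V(n4)=1.146-1.207j  V(n5)=30.20+7.366j  V(n6)=-1.834-1.207j
  i(V1)=-0.9778-0.0007638j  i(V2)=-1.554-0.01521j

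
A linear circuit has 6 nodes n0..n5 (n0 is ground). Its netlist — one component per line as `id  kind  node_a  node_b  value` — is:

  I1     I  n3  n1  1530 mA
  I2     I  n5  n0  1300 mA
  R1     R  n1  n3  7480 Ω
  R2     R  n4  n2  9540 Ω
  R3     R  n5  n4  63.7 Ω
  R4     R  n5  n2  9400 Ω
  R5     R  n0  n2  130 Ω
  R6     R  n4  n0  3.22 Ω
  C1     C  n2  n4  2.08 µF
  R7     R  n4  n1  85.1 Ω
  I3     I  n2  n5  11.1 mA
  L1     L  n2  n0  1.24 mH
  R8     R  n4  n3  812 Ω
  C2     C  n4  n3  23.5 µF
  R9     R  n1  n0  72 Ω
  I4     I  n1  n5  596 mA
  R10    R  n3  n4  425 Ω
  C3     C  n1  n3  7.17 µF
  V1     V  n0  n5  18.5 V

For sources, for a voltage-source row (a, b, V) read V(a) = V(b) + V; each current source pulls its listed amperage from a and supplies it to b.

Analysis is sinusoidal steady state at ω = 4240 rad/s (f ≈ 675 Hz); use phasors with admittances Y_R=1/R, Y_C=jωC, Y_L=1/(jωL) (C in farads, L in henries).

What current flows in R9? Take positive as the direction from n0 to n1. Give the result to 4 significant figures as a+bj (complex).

-0.1360+0.1620j A

Apply KCL at each of the 5 non-ground nodes and solve the resulting linear system.
Node n1: branches {I1, R1, R7, R9, I4, C3} → V_1 = 9.791-11.66j
Node n2: branches {R2, R4, R5, C1, I3, L1} → V_2 = 0.1463-0.1086j
Node n3: branches {I1, R1, R8, C2, R10, C3} → V_3 = -0.3660+9.552j
Node n4: branches {R2, R3, R6, C1, R7, R8, C2, R10} → V_4 = -3.114+0.5845j
Node n5: branches {I2, R3, R4, I3, I4, V1} → V_5 = -18.50+0.000j
Source currents: i(V1)=0.4494-0.009164j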